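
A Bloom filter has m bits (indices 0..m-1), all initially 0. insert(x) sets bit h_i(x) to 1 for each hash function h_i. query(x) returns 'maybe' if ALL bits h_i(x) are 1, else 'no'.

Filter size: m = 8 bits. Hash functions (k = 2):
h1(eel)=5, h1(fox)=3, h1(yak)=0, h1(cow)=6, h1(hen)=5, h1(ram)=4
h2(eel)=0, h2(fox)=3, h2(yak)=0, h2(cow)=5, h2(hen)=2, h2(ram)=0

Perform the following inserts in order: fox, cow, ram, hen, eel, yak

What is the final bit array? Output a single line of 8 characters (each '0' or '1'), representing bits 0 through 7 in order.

Start: bits=00000000
After insert 'fox': sets bits 3 -> bits=00010000
After insert 'cow': sets bits 5 6 -> bits=00010110
After insert 'ram': sets bits 0 4 -> bits=10011110
After insert 'hen': sets bits 2 5 -> bits=10111110
After insert 'eel': sets bits 0 5 -> bits=10111110
After insert 'yak': sets bits 0 -> bits=10111110

Answer: 10111110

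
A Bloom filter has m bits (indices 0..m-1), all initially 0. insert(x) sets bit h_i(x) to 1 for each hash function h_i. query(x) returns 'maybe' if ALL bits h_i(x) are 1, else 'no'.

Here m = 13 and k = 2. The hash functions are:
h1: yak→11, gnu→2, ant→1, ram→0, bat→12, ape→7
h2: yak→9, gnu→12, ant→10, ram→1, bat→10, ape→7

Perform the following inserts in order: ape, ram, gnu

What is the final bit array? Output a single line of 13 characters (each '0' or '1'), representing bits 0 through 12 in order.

Start: bits=0000000000000
After insert 'ape': sets bits 7 -> bits=0000000100000
After insert 'ram': sets bits 0 1 -> bits=1100000100000
After insert 'gnu': sets bits 2 12 -> bits=1110000100001

Answer: 1110000100001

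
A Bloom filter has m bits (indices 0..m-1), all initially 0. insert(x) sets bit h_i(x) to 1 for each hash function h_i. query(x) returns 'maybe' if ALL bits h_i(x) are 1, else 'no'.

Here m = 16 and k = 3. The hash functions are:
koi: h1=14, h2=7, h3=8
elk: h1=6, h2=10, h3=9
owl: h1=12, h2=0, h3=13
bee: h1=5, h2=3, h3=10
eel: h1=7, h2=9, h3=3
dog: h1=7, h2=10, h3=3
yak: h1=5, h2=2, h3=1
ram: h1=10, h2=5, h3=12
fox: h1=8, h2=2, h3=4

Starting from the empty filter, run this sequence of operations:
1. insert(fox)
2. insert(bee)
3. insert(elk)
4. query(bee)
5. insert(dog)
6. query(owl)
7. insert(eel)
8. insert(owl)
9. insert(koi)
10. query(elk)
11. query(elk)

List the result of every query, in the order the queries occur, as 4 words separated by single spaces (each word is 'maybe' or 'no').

Start: bits=0000000000000000
Op 1: insert fox -> sets bits 2 4 8 -> bits=0010100010000000
Op 2: insert bee -> sets bits 3 5 10 -> bits=0011110010100000
Op 3: insert elk -> sets bits 6 9 10 -> bits=0011111011100000
Op 4: query bee -> checks bit3=1, bit5=1, bit10=1 (all 1) -> maybe
Op 5: insert dog -> sets bits 3 7 10 -> bits=0011111111100000
Op 6: query owl -> checks bit0=0, bit12=0, bit13=0 (has a 0) -> no
Op 7: insert eel -> sets bits 3 7 9 -> bits=0011111111100000
Op 8: insert owl -> sets bits 0 12 13 -> bits=1011111111101100
Op 9: insert koi -> sets bits 7 8 14 -> bits=1011111111101110
Op 10: query elk -> checks bit6=1, bit9=1, bit10=1 (all 1) -> maybe
Op 11: query elk -> checks bit6=1, bit9=1, bit10=1 (all 1) -> maybe
Query results in order: maybe no maybe maybe

Answer: maybe no maybe maybe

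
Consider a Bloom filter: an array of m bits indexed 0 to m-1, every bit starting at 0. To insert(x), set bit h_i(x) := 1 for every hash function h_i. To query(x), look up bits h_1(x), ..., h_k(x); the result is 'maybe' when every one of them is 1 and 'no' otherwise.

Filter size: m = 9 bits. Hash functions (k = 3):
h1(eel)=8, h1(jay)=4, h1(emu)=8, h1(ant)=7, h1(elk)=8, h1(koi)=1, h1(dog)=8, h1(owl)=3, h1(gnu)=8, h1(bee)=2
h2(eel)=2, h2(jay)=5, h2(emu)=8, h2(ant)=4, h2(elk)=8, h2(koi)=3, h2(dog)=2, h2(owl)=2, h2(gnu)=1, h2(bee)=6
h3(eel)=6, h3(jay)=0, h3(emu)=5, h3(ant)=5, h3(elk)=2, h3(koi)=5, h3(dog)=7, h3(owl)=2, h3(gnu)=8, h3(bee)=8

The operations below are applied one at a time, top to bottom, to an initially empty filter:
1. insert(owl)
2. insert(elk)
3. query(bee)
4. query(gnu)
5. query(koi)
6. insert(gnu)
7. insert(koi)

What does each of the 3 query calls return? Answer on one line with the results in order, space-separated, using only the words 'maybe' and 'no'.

Answer: no no no

Derivation:
Start: bits=000000000
Op 1: insert owl -> sets bits 2 3 -> bits=001100000
Op 2: insert elk -> sets bits 2 8 -> bits=001100001
Op 3: query bee -> checks bit2=1, bit6=0, bit8=1 (has a 0) -> no
Op 4: query gnu -> checks bit1=0, bit8=1 (has a 0) -> no
Op 5: query koi -> checks bit1=0, bit3=1, bit5=0 (has a 0) -> no
Op 6: insert gnu -> sets bits 1 8 -> bits=011100001
Op 7: insert koi -> sets bits 1 3 5 -> bits=011101001
Query results in order: no no no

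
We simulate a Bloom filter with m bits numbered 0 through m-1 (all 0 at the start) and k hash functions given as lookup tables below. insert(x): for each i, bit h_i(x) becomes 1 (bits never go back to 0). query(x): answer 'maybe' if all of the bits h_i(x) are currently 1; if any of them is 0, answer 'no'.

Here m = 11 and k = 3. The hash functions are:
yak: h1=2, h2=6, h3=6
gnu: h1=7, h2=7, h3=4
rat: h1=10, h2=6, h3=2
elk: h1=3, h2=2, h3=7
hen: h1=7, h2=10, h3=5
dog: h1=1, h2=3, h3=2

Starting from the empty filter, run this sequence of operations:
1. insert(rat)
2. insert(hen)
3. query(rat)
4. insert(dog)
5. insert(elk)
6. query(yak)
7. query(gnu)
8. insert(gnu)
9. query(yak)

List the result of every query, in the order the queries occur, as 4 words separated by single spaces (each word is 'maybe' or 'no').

Answer: maybe maybe no maybe

Derivation:
Start: bits=00000000000
Op 1: insert rat -> sets bits 2 6 10 -> bits=00100010001
Op 2: insert hen -> sets bits 5 7 10 -> bits=00100111001
Op 3: query rat -> checks bit2=1, bit6=1, bit10=1 (all 1) -> maybe
Op 4: insert dog -> sets bits 1 2 3 -> bits=01110111001
Op 5: insert elk -> sets bits 2 3 7 -> bits=01110111001
Op 6: query yak -> checks bit2=1, bit6=1 (all 1) -> maybe
Op 7: query gnu -> checks bit4=0, bit7=1 (has a 0) -> no
Op 8: insert gnu -> sets bits 4 7 -> bits=01111111001
Op 9: query yak -> checks bit2=1, bit6=1 (all 1) -> maybe
Query results in order: maybe maybe no maybe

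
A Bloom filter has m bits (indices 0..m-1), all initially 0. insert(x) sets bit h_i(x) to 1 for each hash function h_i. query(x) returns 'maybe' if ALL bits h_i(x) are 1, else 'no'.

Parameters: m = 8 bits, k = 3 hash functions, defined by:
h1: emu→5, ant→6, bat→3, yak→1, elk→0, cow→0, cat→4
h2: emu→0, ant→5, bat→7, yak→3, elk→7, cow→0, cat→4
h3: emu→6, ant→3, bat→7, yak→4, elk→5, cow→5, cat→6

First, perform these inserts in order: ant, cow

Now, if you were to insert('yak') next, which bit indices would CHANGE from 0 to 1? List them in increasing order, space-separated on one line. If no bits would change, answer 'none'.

Answer: 1 4

Derivation:
Start: bits=00000000
After insert 'ant': sets bits 3 5 6 -> bits=00010110
After insert 'cow': sets bits 0 5 -> bits=10010110
insert 'yak' would touch bits 1 3 4; currently bit1=0, bit3=1, bit4=0
Bits that are 0 among those (would change 0->1): 1 4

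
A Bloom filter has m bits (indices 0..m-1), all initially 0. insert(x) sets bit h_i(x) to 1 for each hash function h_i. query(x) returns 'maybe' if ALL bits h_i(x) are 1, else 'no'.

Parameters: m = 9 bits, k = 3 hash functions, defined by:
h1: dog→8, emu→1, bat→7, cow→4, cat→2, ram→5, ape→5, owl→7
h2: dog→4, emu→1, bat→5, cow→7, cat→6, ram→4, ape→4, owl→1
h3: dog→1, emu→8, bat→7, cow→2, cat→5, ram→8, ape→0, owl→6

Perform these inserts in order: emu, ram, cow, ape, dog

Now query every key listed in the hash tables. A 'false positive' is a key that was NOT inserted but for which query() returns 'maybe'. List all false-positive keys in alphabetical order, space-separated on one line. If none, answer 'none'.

Answer: bat

Derivation:
Start: bits=000000000
After insert 'emu': sets bits 1 8 -> bits=010000001
After insert 'ram': sets bits 4 5 8 -> bits=010011001
After insert 'cow': sets bits 2 4 7 -> bits=011011011
After insert 'ape': sets bits 0 4 5 -> bits=111011011
After insert 'dog': sets bits 1 4 8 -> bits=111011011
Not inserted: bat cat owl — query each against bits=111011011:
query bat: checks bit5=1, bit7=1 (all 1) -> maybe => FALSE POSITIVE
query cat: checks bit2=1, bit5=1, bit6=0 (has a 0) -> no => not a false positive
query owl: checks bit1=1, bit6=0, bit7=1 (has a 0) -> no => not a false positive
False positives (alphabetical): bat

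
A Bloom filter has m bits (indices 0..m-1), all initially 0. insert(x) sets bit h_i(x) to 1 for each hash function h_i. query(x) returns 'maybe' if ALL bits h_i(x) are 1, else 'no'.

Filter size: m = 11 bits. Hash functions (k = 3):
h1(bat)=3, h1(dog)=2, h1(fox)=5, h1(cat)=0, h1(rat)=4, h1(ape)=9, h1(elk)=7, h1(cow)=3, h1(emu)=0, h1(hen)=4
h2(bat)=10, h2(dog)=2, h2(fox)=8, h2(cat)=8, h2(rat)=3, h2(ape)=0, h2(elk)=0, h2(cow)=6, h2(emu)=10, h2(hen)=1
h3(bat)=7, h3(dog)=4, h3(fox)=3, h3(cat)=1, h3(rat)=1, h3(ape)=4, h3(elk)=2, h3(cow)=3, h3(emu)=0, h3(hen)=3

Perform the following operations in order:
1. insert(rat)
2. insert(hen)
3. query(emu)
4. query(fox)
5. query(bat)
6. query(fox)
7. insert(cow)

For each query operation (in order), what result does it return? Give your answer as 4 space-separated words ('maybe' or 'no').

Answer: no no no no

Derivation:
Start: bits=00000000000
Op 1: insert rat -> sets bits 1 3 4 -> bits=01011000000
Op 2: insert hen -> sets bits 1 3 4 -> bits=01011000000
Op 3: query emu -> checks bit0=0, bit10=0 (has a 0) -> no
Op 4: query fox -> checks bit3=1, bit5=0, bit8=0 (has a 0) -> no
Op 5: query bat -> checks bit3=1, bit7=0, bit10=0 (has a 0) -> no
Op 6: query fox -> checks bit3=1, bit5=0, bit8=0 (has a 0) -> no
Op 7: insert cow -> sets bits 3 6 -> bits=01011010000
Query results in order: no no no no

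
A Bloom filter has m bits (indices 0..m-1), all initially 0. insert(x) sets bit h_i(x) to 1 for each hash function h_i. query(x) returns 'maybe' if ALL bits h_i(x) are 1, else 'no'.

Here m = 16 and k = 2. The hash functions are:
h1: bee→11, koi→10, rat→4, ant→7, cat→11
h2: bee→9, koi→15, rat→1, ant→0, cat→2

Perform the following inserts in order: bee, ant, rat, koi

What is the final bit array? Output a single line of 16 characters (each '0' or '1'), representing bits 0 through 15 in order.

Start: bits=0000000000000000
After insert 'bee': sets bits 9 11 -> bits=0000000001010000
After insert 'ant': sets bits 0 7 -> bits=1000000101010000
After insert 'rat': sets bits 1 4 -> bits=1100100101010000
After insert 'koi': sets bits 10 15 -> bits=1100100101110001

Answer: 1100100101110001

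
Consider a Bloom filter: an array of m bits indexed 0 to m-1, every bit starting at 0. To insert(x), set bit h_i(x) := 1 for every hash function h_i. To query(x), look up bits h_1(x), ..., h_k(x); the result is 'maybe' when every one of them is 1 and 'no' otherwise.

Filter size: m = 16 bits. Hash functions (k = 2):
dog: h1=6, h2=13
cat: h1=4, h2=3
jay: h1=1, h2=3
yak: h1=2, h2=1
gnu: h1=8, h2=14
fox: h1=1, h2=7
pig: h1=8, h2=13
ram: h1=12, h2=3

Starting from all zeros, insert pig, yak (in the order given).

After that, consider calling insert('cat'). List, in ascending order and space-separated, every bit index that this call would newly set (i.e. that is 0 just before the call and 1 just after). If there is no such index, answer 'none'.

Start: bits=0000000000000000
After insert 'pig': sets bits 8 13 -> bits=0000000010000100
After insert 'yak': sets bits 1 2 -> bits=0110000010000100
insert 'cat' would touch bits 3 4; currently bit3=0, bit4=0
Bits that are 0 among those (would change 0->1): 3 4

Answer: 3 4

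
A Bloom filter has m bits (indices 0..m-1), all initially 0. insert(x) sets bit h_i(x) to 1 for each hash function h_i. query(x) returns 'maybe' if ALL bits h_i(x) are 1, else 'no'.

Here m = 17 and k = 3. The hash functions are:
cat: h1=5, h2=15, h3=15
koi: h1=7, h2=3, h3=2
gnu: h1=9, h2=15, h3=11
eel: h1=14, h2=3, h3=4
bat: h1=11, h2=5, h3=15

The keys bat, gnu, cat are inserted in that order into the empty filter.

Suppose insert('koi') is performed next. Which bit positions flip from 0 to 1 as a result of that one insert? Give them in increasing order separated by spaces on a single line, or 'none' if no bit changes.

Start: bits=00000000000000000
After insert 'bat': sets bits 5 11 15 -> bits=00000100000100010
After insert 'gnu': sets bits 9 11 15 -> bits=00000100010100010
After insert 'cat': sets bits 5 15 -> bits=00000100010100010
insert 'koi' would touch bits 2 3 7; currently bit2=0, bit3=0, bit7=0
Bits that are 0 among those (would change 0->1): 2 3 7

Answer: 2 3 7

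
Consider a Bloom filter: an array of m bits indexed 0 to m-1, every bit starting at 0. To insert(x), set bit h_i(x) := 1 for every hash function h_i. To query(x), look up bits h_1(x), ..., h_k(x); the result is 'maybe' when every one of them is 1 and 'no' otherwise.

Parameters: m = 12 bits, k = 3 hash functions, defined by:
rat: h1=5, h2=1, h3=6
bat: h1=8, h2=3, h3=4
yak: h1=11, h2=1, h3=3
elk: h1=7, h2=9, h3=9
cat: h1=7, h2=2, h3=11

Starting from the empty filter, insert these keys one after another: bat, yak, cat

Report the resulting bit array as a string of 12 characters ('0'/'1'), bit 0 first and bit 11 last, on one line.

Answer: 011110011001

Derivation:
Start: bits=000000000000
After insert 'bat': sets bits 3 4 8 -> bits=000110001000
After insert 'yak': sets bits 1 3 11 -> bits=010110001001
After insert 'cat': sets bits 2 7 11 -> bits=011110011001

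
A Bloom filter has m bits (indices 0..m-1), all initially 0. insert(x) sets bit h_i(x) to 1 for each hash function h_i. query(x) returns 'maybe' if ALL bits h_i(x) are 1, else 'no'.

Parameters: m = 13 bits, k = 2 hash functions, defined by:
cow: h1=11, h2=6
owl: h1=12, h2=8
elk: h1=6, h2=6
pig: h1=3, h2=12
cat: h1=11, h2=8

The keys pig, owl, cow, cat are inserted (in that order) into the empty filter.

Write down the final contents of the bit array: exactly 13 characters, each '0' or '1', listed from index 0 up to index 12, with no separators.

Start: bits=0000000000000
After insert 'pig': sets bits 3 12 -> bits=0001000000001
After insert 'owl': sets bits 8 12 -> bits=0001000010001
After insert 'cow': sets bits 6 11 -> bits=0001001010011
After insert 'cat': sets bits 8 11 -> bits=0001001010011

Answer: 0001001010011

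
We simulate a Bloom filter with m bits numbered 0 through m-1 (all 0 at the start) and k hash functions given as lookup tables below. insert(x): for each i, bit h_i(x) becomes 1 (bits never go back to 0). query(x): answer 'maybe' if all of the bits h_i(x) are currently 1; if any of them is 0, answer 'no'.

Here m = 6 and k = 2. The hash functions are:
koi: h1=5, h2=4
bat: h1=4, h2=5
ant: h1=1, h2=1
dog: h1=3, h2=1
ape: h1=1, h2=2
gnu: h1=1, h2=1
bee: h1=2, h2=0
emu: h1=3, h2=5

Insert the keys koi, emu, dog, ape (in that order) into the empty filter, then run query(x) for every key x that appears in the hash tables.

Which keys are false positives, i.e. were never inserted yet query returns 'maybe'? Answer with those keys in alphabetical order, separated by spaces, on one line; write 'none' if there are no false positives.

Start: bits=000000
After insert 'koi': sets bits 4 5 -> bits=000011
After insert 'emu': sets bits 3 5 -> bits=000111
After insert 'dog': sets bits 1 3 -> bits=010111
After insert 'ape': sets bits 1 2 -> bits=011111
Not inserted: ant bat bee gnu — query each against bits=011111:
query ant: checks bit1=1 (all 1) -> maybe => FALSE POSITIVE
query bat: checks bit4=1, bit5=1 (all 1) -> maybe => FALSE POSITIVE
query bee: checks bit0=0, bit2=1 (has a 0) -> no => not a false positive
query gnu: checks bit1=1 (all 1) -> maybe => FALSE POSITIVE
False positives (alphabetical): ant bat gnu

Answer: ant bat gnu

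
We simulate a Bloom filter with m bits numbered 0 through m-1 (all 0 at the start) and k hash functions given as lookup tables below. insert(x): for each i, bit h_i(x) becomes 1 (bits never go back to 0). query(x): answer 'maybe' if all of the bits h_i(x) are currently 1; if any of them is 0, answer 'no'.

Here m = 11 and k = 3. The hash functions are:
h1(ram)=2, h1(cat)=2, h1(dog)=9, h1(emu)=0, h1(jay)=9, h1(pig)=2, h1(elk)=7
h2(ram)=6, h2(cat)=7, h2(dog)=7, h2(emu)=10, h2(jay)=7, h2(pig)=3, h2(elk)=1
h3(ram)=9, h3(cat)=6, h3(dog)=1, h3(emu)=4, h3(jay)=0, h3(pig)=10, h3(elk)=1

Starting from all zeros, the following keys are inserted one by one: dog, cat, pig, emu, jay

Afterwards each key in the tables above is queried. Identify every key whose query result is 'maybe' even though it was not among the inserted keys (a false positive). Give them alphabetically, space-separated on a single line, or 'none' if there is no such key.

Answer: elk ram

Derivation:
Start: bits=00000000000
After insert 'dog': sets bits 1 7 9 -> bits=01000001010
After insert 'cat': sets bits 2 6 7 -> bits=01100011010
After insert 'pig': sets bits 2 3 10 -> bits=01110011011
After insert 'emu': sets bits 0 4 10 -> bits=11111011011
After insert 'jay': sets bits 0 7 9 -> bits=11111011011
Not inserted: elk ram — query each against bits=11111011011:
query elk: checks bit1=1, bit7=1 (all 1) -> maybe => FALSE POSITIVE
query ram: checks bit2=1, bit6=1, bit9=1 (all 1) -> maybe => FALSE POSITIVE
False positives (alphabetical): elk ram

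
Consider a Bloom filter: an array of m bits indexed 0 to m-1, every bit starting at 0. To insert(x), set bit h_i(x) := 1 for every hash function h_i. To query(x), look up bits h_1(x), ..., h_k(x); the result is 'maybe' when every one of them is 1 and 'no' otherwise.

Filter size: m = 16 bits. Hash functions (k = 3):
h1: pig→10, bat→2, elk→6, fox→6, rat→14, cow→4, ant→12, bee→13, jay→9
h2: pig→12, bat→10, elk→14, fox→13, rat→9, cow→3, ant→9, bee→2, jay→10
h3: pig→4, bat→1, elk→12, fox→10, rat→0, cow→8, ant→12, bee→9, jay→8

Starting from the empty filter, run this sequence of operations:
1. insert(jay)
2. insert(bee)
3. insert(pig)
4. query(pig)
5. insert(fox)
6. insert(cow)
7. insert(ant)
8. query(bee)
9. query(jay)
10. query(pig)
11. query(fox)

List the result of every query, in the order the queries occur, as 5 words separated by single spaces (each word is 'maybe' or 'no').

Answer: maybe maybe maybe maybe maybe

Derivation:
Start: bits=0000000000000000
Op 1: insert jay -> sets bits 8 9 10 -> bits=0000000011100000
Op 2: insert bee -> sets bits 2 9 13 -> bits=0010000011100100
Op 3: insert pig -> sets bits 4 10 12 -> bits=0010100011101100
Op 4: query pig -> checks bit4=1, bit10=1, bit12=1 (all 1) -> maybe
Op 5: insert fox -> sets bits 6 10 13 -> bits=0010101011101100
Op 6: insert cow -> sets bits 3 4 8 -> bits=0011101011101100
Op 7: insert ant -> sets bits 9 12 -> bits=0011101011101100
Op 8: query bee -> checks bit2=1, bit9=1, bit13=1 (all 1) -> maybe
Op 9: query jay -> checks bit8=1, bit9=1, bit10=1 (all 1) -> maybe
Op 10: query pig -> checks bit4=1, bit10=1, bit12=1 (all 1) -> maybe
Op 11: query fox -> checks bit6=1, bit10=1, bit13=1 (all 1) -> maybe
Query results in order: maybe maybe maybe maybe maybe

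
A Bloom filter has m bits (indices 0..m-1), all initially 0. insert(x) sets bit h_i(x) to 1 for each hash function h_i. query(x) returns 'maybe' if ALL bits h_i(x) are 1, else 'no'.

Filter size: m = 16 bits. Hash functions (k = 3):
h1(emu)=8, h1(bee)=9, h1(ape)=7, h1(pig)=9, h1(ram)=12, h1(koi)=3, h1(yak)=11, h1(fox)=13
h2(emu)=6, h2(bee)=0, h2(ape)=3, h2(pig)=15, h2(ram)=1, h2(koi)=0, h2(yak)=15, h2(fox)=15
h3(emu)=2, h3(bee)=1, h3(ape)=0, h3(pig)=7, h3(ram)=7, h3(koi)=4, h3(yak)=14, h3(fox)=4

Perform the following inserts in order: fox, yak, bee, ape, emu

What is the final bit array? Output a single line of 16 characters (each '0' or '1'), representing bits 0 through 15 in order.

Answer: 1111101111010111

Derivation:
Start: bits=0000000000000000
After insert 'fox': sets bits 4 13 15 -> bits=0000100000000101
After insert 'yak': sets bits 11 14 15 -> bits=0000100000010111
After insert 'bee': sets bits 0 1 9 -> bits=1100100001010111
After insert 'ape': sets bits 0 3 7 -> bits=1101100101010111
After insert 'emu': sets bits 2 6 8 -> bits=1111101111010111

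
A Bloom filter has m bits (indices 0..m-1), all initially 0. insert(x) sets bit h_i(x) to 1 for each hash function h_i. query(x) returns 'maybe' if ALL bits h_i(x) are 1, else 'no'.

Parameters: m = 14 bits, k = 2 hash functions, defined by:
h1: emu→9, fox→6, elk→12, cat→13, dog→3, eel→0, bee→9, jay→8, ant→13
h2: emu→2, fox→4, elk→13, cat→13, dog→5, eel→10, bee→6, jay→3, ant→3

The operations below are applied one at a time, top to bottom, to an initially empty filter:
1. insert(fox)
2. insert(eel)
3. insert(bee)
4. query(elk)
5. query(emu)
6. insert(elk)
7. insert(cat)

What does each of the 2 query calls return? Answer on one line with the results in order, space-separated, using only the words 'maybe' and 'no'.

Start: bits=00000000000000
Op 1: insert fox -> sets bits 4 6 -> bits=00001010000000
Op 2: insert eel -> sets bits 0 10 -> bits=10001010001000
Op 3: insert bee -> sets bits 6 9 -> bits=10001010011000
Op 4: query elk -> checks bit12=0, bit13=0 (has a 0) -> no
Op 5: query emu -> checks bit2=0, bit9=1 (has a 0) -> no
Op 6: insert elk -> sets bits 12 13 -> bits=10001010011011
Op 7: insert cat -> sets bits 13 -> bits=10001010011011
Query results in order: no no

Answer: no no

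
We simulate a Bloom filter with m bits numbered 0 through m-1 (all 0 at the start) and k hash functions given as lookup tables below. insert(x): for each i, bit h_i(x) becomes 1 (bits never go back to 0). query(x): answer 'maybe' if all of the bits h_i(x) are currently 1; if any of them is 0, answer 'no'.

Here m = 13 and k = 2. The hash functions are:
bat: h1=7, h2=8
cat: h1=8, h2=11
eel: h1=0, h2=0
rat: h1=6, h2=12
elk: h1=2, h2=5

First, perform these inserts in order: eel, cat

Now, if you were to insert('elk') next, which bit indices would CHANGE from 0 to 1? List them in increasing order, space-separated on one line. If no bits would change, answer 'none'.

Start: bits=0000000000000
After insert 'eel': sets bits 0 -> bits=1000000000000
After insert 'cat': sets bits 8 11 -> bits=1000000010010
insert 'elk' would touch bits 2 5; currently bit2=0, bit5=0
Bits that are 0 among those (would change 0->1): 2 5

Answer: 2 5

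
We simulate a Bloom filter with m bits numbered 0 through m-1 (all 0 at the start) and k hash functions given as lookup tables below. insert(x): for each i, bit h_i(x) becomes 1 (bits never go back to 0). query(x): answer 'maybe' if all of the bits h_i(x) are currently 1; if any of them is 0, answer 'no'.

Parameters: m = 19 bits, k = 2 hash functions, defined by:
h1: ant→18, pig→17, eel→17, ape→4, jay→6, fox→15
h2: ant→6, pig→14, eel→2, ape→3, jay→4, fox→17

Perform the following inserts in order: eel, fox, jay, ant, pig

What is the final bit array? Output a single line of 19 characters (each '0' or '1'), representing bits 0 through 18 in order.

Answer: 0010101000000011011

Derivation:
Start: bits=0000000000000000000
After insert 'eel': sets bits 2 17 -> bits=0010000000000000010
After insert 'fox': sets bits 15 17 -> bits=0010000000000001010
After insert 'jay': sets bits 4 6 -> bits=0010101000000001010
After insert 'ant': sets bits 6 18 -> bits=0010101000000001011
After insert 'pig': sets bits 14 17 -> bits=0010101000000011011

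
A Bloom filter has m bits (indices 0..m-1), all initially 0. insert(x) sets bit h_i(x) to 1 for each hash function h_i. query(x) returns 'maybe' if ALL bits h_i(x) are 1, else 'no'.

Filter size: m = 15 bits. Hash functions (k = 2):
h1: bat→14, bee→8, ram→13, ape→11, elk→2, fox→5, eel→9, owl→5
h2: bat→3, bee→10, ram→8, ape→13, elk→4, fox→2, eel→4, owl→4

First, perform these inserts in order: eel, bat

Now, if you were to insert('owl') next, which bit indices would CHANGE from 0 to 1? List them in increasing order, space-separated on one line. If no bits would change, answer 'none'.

Start: bits=000000000000000
After insert 'eel': sets bits 4 9 -> bits=000010000100000
After insert 'bat': sets bits 3 14 -> bits=000110000100001
insert 'owl' would touch bits 4 5; currently bit4=1, bit5=0
Bits that are 0 among those (would change 0->1): 5

Answer: 5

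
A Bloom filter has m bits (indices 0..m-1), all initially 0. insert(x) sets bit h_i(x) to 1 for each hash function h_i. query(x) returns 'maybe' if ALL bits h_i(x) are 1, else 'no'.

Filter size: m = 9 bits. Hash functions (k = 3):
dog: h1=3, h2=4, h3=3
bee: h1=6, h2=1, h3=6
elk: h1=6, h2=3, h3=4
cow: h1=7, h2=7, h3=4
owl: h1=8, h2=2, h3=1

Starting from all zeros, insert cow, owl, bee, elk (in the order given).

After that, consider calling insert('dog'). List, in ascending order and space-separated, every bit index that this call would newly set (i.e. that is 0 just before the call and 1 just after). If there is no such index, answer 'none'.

Start: bits=000000000
After insert 'cow': sets bits 4 7 -> bits=000010010
After insert 'owl': sets bits 1 2 8 -> bits=011010011
After insert 'bee': sets bits 1 6 -> bits=011010111
After insert 'elk': sets bits 3 4 6 -> bits=011110111
insert 'dog' would touch bits 3 4; currently bit3=1, bit4=1
Bits that are 0 among those (would change 0->1): none

Answer: none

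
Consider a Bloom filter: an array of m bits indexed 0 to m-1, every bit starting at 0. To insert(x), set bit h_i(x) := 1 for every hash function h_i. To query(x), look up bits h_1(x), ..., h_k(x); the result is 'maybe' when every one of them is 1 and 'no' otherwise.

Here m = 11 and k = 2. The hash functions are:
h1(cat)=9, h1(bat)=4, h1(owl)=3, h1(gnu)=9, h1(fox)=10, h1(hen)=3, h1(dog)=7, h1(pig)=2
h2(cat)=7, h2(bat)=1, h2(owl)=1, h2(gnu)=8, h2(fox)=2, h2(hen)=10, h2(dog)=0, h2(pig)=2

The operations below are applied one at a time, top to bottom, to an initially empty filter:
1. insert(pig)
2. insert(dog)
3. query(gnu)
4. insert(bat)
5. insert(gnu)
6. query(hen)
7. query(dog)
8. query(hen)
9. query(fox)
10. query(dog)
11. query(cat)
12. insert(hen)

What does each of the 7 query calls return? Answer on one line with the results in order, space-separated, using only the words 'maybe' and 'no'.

Answer: no no maybe no no maybe maybe

Derivation:
Start: bits=00000000000
Op 1: insert pig -> sets bits 2 -> bits=00100000000
Op 2: insert dog -> sets bits 0 7 -> bits=10100001000
Op 3: query gnu -> checks bit8=0, bit9=0 (has a 0) -> no
Op 4: insert bat -> sets bits 1 4 -> bits=11101001000
Op 5: insert gnu -> sets bits 8 9 -> bits=11101001110
Op 6: query hen -> checks bit3=0, bit10=0 (has a 0) -> no
Op 7: query dog -> checks bit0=1, bit7=1 (all 1) -> maybe
Op 8: query hen -> checks bit3=0, bit10=0 (has a 0) -> no
Op 9: query fox -> checks bit2=1, bit10=0 (has a 0) -> no
Op 10: query dog -> checks bit0=1, bit7=1 (all 1) -> maybe
Op 11: query cat -> checks bit7=1, bit9=1 (all 1) -> maybe
Op 12: insert hen -> sets bits 3 10 -> bits=11111001111
Query results in order: no no maybe no no maybe maybe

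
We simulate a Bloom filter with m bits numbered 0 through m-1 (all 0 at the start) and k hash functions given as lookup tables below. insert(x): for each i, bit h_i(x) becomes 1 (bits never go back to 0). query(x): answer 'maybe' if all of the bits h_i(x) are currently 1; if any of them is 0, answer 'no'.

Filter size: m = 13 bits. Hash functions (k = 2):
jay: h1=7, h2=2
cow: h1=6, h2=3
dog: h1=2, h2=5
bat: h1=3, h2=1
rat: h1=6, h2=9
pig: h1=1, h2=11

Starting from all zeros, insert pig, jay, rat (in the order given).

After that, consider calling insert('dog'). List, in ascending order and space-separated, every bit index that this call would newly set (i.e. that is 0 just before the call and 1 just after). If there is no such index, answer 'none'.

Answer: 5

Derivation:
Start: bits=0000000000000
After insert 'pig': sets bits 1 11 -> bits=0100000000010
After insert 'jay': sets bits 2 7 -> bits=0110000100010
After insert 'rat': sets bits 6 9 -> bits=0110001101010
insert 'dog' would touch bits 2 5; currently bit2=1, bit5=0
Bits that are 0 among those (would change 0->1): 5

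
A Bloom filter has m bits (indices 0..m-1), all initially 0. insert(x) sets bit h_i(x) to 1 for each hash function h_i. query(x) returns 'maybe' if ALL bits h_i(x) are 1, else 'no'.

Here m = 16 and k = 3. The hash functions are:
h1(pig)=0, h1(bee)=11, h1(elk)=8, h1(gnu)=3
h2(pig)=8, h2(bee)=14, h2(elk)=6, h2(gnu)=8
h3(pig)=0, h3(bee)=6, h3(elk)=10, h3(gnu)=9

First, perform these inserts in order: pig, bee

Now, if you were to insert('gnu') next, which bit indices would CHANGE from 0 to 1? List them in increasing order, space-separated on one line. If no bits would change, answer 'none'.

Answer: 3 9

Derivation:
Start: bits=0000000000000000
After insert 'pig': sets bits 0 8 -> bits=1000000010000000
After insert 'bee': sets bits 6 11 14 -> bits=1000001010010010
insert 'gnu' would touch bits 3 8 9; currently bit3=0, bit8=1, bit9=0
Bits that are 0 among those (would change 0->1): 3 9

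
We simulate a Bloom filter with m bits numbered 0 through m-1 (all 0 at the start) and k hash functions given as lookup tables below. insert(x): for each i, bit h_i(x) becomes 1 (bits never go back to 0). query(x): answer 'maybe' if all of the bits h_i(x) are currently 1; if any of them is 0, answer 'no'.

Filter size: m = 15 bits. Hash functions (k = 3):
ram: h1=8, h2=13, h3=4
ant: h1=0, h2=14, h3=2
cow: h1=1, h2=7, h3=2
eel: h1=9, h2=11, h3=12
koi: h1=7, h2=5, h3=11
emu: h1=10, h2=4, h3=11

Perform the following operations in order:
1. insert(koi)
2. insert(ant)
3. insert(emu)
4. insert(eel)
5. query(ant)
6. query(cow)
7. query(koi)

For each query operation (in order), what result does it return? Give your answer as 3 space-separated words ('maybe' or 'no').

Start: bits=000000000000000
Op 1: insert koi -> sets bits 5 7 11 -> bits=000001010001000
Op 2: insert ant -> sets bits 0 2 14 -> bits=101001010001001
Op 3: insert emu -> sets bits 4 10 11 -> bits=101011010011001
Op 4: insert eel -> sets bits 9 11 12 -> bits=101011010111101
Op 5: query ant -> checks bit0=1, bit2=1, bit14=1 (all 1) -> maybe
Op 6: query cow -> checks bit1=0, bit2=1, bit7=1 (has a 0) -> no
Op 7: query koi -> checks bit5=1, bit7=1, bit11=1 (all 1) -> maybe
Query results in order: maybe no maybe

Answer: maybe no maybe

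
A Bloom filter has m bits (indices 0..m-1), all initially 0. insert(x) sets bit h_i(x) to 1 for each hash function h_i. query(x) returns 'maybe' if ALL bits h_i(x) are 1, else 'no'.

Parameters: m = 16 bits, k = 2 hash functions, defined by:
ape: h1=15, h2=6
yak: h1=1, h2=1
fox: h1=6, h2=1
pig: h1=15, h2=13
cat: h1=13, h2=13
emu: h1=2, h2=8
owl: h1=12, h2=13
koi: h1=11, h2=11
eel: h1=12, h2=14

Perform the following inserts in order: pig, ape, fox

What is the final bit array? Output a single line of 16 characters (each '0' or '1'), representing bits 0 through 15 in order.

Answer: 0100001000000101

Derivation:
Start: bits=0000000000000000
After insert 'pig': sets bits 13 15 -> bits=0000000000000101
After insert 'ape': sets bits 6 15 -> bits=0000001000000101
After insert 'fox': sets bits 1 6 -> bits=0100001000000101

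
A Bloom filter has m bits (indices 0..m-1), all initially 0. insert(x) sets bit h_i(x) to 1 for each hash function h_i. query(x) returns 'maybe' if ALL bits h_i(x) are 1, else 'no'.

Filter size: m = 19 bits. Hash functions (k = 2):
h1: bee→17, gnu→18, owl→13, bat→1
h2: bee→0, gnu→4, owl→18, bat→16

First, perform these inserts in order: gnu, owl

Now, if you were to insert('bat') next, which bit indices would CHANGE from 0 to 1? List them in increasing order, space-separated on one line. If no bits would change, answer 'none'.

Start: bits=0000000000000000000
After insert 'gnu': sets bits 4 18 -> bits=0000100000000000001
After insert 'owl': sets bits 13 18 -> bits=0000100000000100001
insert 'bat' would touch bits 1 16; currently bit1=0, bit16=0
Bits that are 0 among those (would change 0->1): 1 16

Answer: 1 16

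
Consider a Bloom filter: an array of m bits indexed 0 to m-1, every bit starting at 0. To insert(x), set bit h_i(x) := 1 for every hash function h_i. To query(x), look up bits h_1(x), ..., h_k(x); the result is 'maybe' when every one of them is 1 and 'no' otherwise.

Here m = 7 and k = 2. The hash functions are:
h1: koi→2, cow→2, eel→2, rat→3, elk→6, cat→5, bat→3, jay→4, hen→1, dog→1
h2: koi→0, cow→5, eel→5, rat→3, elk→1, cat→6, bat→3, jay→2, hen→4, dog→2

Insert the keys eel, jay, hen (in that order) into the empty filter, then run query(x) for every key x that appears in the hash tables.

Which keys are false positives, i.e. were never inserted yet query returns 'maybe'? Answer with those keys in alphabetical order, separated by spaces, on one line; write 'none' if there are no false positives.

Start: bits=0000000
After insert 'eel': sets bits 2 5 -> bits=0010010
After insert 'jay': sets bits 2 4 -> bits=0010110
After insert 'hen': sets bits 1 4 -> bits=0110110
Not inserted: bat cat cow dog elk koi rat — query each against bits=0110110:
query bat: checks bit3=0 (has a 0) -> no => not a false positive
query cat: checks bit5=1, bit6=0 (has a 0) -> no => not a false positive
query cow: checks bit2=1, bit5=1 (all 1) -> maybe => FALSE POSITIVE
query dog: checks bit1=1, bit2=1 (all 1) -> maybe => FALSE POSITIVE
query elk: checks bit1=1, bit6=0 (has a 0) -> no => not a false positive
query koi: checks bit0=0, bit2=1 (has a 0) -> no => not a false positive
query rat: checks bit3=0 (has a 0) -> no => not a false positive
False positives (alphabetical): cow dog

Answer: cow dog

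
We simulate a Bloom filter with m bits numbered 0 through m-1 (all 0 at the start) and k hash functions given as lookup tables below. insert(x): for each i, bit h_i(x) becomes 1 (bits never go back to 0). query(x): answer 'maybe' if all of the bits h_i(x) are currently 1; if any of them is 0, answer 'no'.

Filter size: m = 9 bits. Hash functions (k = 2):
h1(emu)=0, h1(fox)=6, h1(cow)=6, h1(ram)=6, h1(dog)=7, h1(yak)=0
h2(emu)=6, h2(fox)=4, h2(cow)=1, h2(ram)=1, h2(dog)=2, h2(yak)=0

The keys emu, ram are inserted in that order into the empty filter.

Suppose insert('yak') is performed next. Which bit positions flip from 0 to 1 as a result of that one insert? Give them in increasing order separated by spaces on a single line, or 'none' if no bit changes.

Start: bits=000000000
After insert 'emu': sets bits 0 6 -> bits=100000100
After insert 'ram': sets bits 1 6 -> bits=110000100
insert 'yak' would touch bits 0; currently bit0=1
Bits that are 0 among those (would change 0->1): none

Answer: none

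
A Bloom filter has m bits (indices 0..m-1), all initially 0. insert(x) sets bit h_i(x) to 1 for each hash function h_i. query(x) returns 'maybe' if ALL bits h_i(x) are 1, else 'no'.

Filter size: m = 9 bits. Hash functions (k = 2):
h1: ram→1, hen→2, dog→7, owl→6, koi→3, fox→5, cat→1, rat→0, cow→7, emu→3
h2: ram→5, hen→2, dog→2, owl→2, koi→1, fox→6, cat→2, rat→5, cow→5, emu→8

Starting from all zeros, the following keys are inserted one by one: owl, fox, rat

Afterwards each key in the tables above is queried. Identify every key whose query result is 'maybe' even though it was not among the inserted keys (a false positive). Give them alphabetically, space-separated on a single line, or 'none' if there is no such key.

Start: bits=000000000
After insert 'owl': sets bits 2 6 -> bits=001000100
After insert 'fox': sets bits 5 6 -> bits=001001100
After insert 'rat': sets bits 0 5 -> bits=101001100
Not inserted: cat cow dog emu hen koi ram — query each against bits=101001100:
query cat: checks bit1=0, bit2=1 (has a 0) -> no => not a false positive
query cow: checks bit5=1, bit7=0 (has a 0) -> no => not a false positive
query dog: checks bit2=1, bit7=0 (has a 0) -> no => not a false positive
query emu: checks bit3=0, bit8=0 (has a 0) -> no => not a false positive
query hen: checks bit2=1 (all 1) -> maybe => FALSE POSITIVE
query koi: checks bit1=0, bit3=0 (has a 0) -> no => not a false positive
query ram: checks bit1=0, bit5=1 (has a 0) -> no => not a false positive
False positives (alphabetical): hen

Answer: hen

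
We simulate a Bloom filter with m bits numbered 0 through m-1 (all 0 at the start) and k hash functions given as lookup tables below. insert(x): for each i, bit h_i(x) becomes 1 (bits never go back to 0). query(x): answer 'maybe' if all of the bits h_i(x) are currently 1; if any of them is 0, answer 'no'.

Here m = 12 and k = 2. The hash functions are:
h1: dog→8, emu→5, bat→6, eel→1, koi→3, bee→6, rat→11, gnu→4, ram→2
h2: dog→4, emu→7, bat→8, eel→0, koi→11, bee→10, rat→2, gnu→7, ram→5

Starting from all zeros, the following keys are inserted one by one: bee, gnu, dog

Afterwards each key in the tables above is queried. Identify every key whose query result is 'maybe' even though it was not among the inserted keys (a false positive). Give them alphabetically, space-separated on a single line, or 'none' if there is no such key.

Start: bits=000000000000
After insert 'bee': sets bits 6 10 -> bits=000000100010
After insert 'gnu': sets bits 4 7 -> bits=000010110010
After insert 'dog': sets bits 4 8 -> bits=000010111010
Not inserted: bat eel emu koi ram rat — query each against bits=000010111010:
query bat: checks bit6=1, bit8=1 (all 1) -> maybe => FALSE POSITIVE
query eel: checks bit0=0, bit1=0 (has a 0) -> no => not a false positive
query emu: checks bit5=0, bit7=1 (has a 0) -> no => not a false positive
query koi: checks bit3=0, bit11=0 (has a 0) -> no => not a false positive
query ram: checks bit2=0, bit5=0 (has a 0) -> no => not a false positive
query rat: checks bit2=0, bit11=0 (has a 0) -> no => not a false positive
False positives (alphabetical): bat

Answer: bat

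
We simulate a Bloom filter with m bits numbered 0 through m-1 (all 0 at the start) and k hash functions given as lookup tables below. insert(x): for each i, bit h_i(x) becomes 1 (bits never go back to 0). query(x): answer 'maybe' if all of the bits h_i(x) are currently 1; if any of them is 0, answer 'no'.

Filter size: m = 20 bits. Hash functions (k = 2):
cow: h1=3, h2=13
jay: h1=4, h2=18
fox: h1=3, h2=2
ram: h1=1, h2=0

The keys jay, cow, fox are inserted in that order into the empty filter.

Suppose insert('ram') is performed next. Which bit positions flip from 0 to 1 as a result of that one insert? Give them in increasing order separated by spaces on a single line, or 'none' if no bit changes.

Answer: 0 1

Derivation:
Start: bits=00000000000000000000
After insert 'jay': sets bits 4 18 -> bits=00001000000000000010
After insert 'cow': sets bits 3 13 -> bits=00011000000001000010
After insert 'fox': sets bits 2 3 -> bits=00111000000001000010
insert 'ram' would touch bits 0 1; currently bit0=0, bit1=0
Bits that are 0 among those (would change 0->1): 0 1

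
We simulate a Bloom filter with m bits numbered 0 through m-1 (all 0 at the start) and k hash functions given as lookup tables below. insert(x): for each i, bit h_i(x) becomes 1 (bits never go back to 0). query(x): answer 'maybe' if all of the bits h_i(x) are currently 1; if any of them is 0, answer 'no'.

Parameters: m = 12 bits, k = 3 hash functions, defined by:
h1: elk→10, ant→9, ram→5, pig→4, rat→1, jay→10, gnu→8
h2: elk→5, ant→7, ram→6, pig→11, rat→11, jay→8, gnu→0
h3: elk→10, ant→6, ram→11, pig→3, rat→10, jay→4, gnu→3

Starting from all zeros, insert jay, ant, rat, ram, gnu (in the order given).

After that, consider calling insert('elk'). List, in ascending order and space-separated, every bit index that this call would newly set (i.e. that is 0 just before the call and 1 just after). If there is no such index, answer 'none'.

Answer: none

Derivation:
Start: bits=000000000000
After insert 'jay': sets bits 4 8 10 -> bits=000010001010
After insert 'ant': sets bits 6 7 9 -> bits=000010111110
After insert 'rat': sets bits 1 10 11 -> bits=010010111111
After insert 'ram': sets bits 5 6 11 -> bits=010011111111
After insert 'gnu': sets bits 0 3 8 -> bits=110111111111
insert 'elk' would touch bits 5 10; currently bit5=1, bit10=1
Bits that are 0 among those (would change 0->1): none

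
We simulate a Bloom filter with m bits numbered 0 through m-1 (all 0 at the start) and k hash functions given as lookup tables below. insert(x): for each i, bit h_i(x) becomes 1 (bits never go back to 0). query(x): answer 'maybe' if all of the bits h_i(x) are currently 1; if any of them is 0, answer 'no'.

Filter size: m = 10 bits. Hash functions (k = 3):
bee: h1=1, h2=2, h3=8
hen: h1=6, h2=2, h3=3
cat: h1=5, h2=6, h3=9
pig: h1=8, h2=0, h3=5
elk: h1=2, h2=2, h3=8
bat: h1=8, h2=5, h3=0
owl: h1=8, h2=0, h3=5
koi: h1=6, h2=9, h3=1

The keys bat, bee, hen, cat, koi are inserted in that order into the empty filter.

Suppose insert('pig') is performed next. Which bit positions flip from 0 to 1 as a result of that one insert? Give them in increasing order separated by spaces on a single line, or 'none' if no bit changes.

Answer: none

Derivation:
Start: bits=0000000000
After insert 'bat': sets bits 0 5 8 -> bits=1000010010
After insert 'bee': sets bits 1 2 8 -> bits=1110010010
After insert 'hen': sets bits 2 3 6 -> bits=1111011010
After insert 'cat': sets bits 5 6 9 -> bits=1111011011
After insert 'koi': sets bits 1 6 9 -> bits=1111011011
insert 'pig' would touch bits 0 5 8; currently bit0=1, bit5=1, bit8=1
Bits that are 0 among those (would change 0->1): none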